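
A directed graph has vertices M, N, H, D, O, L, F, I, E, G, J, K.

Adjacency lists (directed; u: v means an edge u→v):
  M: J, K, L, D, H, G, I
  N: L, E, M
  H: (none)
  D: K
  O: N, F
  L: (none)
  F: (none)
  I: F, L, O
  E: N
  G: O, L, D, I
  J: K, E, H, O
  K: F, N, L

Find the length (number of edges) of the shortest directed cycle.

For each vertex v, BFS finds the shortest path from v back to v.
The shortest such closed walk is E → N → E, length 2.

2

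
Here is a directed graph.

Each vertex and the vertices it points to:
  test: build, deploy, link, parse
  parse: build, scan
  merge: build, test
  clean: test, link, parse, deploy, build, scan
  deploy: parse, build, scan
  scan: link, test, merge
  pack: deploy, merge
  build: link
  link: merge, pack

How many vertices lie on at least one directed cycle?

8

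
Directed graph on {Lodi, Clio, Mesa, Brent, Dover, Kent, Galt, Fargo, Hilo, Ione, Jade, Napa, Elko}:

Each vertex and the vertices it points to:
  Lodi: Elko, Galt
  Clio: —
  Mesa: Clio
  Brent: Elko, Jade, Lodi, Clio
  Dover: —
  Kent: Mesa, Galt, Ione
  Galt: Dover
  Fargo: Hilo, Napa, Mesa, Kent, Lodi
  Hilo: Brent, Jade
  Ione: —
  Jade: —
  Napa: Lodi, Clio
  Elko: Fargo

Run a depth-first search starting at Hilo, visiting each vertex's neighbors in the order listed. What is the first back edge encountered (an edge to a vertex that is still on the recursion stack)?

Fargo→Hilo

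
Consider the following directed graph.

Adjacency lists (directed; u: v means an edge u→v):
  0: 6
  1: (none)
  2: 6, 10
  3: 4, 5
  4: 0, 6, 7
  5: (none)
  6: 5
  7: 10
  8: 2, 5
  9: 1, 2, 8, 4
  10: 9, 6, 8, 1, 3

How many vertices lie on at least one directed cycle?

A vertex is on a directed cycle iff it belongs to a strongly connected component of size ≥ 2 (or has a self-loop).
The vertices on cycles are {2, 3, 4, 7, 8, 9, 10} — 7 in total.

7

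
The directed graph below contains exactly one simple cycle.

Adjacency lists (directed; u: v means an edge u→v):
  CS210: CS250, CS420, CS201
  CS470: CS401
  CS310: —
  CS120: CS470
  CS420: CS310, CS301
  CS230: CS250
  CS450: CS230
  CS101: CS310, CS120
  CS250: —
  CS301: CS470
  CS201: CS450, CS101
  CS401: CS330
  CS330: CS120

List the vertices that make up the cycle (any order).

DFS with gray/black marking from CS470:
CS470 gray
  CS401 gray
    CS330 gray
      CS120 gray
        CS120→CS470: CS470 is gray → back edge
Back edge closes the cycle CS470 → CS401 → CS330 → CS120 → CS470; its vertices are {CS120, CS330, CS401, CS470}.

CS120, CS330, CS401, CS470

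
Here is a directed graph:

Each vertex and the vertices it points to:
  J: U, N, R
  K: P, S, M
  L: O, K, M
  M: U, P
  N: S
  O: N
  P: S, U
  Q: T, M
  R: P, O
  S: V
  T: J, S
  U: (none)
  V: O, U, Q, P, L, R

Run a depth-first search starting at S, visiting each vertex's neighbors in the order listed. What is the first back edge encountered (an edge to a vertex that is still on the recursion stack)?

DFS from S (visiting each vertex's neighbors in the order listed); mark gray on enter, black on exit:
S gray
  V gray
    O gray
      N gray
        N→S: S is gray → back edge
First back edge: N → S.

N→S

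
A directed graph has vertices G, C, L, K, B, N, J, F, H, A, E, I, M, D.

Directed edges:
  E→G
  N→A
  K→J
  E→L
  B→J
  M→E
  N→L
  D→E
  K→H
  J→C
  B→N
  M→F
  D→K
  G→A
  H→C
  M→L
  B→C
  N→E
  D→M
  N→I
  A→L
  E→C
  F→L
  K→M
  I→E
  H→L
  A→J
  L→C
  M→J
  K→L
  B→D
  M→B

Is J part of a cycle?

No

J lies on a cycle iff there is a path from J back to itself.
Exploring from J, it never reaches itself; equivalently, its strongly connected component is a singleton.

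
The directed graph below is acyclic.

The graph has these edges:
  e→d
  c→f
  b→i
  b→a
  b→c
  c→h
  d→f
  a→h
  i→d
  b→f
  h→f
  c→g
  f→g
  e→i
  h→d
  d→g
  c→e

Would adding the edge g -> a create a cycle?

Yes

Adding g→a creates a cycle iff a can already reach g.
Path from a: a → h → f → g.
So a → … → g → a is a cycle.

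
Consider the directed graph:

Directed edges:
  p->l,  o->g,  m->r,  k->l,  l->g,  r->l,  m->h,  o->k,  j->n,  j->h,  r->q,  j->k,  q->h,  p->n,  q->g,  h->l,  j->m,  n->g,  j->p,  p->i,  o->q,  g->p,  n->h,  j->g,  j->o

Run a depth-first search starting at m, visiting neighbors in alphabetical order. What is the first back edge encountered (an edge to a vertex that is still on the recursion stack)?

p->l

DFS from m (visiting neighbors in alphabetical order); mark gray on enter, black on exit:
m gray
  h gray
    l gray
      g gray
        p gray
          i gray
          i black
          p→l: l is gray → back edge
First back edge: p → l.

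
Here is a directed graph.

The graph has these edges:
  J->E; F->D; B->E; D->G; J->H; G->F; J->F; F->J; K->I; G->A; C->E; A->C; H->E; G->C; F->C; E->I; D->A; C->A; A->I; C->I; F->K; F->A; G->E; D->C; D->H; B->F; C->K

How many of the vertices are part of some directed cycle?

6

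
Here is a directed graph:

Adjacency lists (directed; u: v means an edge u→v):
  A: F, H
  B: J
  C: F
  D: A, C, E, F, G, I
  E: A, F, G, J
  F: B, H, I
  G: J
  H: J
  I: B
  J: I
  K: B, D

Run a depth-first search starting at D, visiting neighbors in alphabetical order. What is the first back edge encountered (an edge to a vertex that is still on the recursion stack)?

I→B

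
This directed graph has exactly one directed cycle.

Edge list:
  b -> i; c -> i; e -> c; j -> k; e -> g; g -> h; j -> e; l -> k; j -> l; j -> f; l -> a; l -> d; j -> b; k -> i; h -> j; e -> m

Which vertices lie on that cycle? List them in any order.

e, g, h, j

DFS with gray/black marking from j:
j gray
  l gray
    d gray
    d black
    a gray
    a black
    k gray
      i gray
      i black
    k black
  l black
  e gray
    g gray
      h gray
        h→j: j is gray → back edge
Back edge closes the cycle j → e → g → h → j; its vertices are {e, g, h, j}.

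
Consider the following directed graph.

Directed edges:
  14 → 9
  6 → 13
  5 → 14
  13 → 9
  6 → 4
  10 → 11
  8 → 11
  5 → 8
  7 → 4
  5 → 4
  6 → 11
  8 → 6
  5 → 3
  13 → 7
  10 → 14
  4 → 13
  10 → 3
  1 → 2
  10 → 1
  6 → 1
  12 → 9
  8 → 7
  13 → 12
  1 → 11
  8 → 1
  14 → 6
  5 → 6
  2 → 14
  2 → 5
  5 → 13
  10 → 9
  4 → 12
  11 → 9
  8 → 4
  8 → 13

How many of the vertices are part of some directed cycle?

9

A vertex is on a directed cycle iff it belongs to a strongly connected component of size ≥ 2 (or has a self-loop).
The vertices on cycles are {1, 2, 4, 5, 6, 7, 8, 13, 14} — 9 in total.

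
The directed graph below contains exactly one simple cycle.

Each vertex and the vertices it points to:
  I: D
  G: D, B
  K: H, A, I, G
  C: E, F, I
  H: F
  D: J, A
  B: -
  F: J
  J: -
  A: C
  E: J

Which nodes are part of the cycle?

DFS with gray/black marking from A:
A gray
  C gray
    E gray
      J gray
      J black
    E black
    F gray
      F→J: J black — skip
    F black
    I gray
      D gray
        D→J: J black — skip
        D→A: A is gray → back edge
Back edge closes the cycle A → C → I → D → A; its vertices are {A, C, D, I}.

A, C, D, I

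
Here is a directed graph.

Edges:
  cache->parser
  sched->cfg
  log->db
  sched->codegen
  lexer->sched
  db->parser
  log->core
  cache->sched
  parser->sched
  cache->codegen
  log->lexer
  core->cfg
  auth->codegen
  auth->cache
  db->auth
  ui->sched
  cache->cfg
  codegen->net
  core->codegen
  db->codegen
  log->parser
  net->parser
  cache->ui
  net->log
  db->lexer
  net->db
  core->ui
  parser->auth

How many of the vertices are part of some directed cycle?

11

A vertex is on a directed cycle iff it belongs to a strongly connected component of size ≥ 2 (or has a self-loop).
The vertices on cycles are {db, ui, log, net, auth, core, cache, lexer, sched, parser, codegen} — 11 in total.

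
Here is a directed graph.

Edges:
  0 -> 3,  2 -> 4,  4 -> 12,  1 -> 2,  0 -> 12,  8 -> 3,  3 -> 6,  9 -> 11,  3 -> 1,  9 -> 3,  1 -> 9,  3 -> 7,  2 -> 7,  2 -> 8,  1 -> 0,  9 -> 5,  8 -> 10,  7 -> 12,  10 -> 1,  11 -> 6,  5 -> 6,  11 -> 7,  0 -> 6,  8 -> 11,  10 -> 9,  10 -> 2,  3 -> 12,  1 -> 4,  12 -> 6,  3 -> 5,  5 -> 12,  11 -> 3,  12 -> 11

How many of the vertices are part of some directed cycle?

A vertex is on a directed cycle iff it belongs to a strongly connected component of size ≥ 2 (or has a self-loop).
The vertices on cycles are {0, 1, 2, 3, 4, 5, 7, 8, 9, 10, 11, 12} — 12 in total.

12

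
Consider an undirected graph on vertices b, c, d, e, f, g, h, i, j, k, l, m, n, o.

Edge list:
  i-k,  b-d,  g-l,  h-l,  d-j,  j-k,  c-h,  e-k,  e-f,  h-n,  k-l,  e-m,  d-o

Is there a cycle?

No

DFS, tracking each vertex's parent; an edge to a visited non-parent vertex closes a cycle.
Start from n:
visit n (parent –)
  visit h (parent n)
    visit c (parent h)
      c–h: parent, skip
    h–n: parent, skip
    visit l (parent h)
      l–h: parent, skip
      visit k (parent l)
        visit i (parent k)
          i–k: parent, skip
        k–l: parent, skip
        visit j (parent k)
          visit d (parent j)
            d–j: parent, skip
            visit b (parent d)
              b–d: parent, skip
            visit o (parent d)
              o–d: parent, skip
          j–k: parent, skip
        visit e (parent k)
          e–k: parent, skip
          visit m (parent e)
            m–e: parent, skip
          visit f (parent e)
            f–e: parent, skip
      visit g (parent l)
        g–l: parent, skip
No non-parent visited neighbor found — the graph is a forest.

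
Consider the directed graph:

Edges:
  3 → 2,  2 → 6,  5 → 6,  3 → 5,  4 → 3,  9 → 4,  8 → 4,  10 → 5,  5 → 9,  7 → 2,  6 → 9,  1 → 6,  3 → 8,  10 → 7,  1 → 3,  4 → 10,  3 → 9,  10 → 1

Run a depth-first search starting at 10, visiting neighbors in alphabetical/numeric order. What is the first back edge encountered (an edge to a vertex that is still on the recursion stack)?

DFS from 10 (visiting neighbors in alphabetical/numeric order); mark gray on enter, black on exit:
10 gray
  1 gray
    3 gray
      2 gray
        6 gray
          9 gray
            4 gray
              4→3: 3 is gray → back edge
First back edge: 4 → 3.

4->3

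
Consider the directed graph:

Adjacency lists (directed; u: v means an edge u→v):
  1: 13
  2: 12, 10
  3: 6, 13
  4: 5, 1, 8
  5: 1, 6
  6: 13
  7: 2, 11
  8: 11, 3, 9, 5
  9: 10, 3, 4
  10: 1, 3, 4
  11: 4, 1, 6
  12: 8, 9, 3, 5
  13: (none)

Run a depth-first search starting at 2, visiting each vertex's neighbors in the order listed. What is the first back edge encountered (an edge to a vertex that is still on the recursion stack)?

DFS from 2 (visiting each vertex's neighbors in the order listed); mark gray on enter, black on exit:
2 gray
  12 gray
    8 gray
      11 gray
        4 gray
          5 gray
            1 gray
              13 gray
              13 black
            1 black
            6 gray
              6→13: 13 black — skip
            6 black
          5 black
          4→1: 1 black — skip
          4→8: 8 is gray → back edge
First back edge: 4 → 8.

4→8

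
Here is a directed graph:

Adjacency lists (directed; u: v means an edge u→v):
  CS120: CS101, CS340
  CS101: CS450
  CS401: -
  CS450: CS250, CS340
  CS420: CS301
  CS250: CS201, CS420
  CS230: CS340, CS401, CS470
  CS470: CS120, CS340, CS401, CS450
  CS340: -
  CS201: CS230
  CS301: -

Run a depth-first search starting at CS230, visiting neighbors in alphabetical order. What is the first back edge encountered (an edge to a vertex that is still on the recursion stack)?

CS201→CS230

DFS from CS230 (visiting neighbors in alphabetical order); mark gray on enter, black on exit:
CS230 gray
  CS340 gray
  CS340 black
  CS401 gray
  CS401 black
  CS470 gray
    CS120 gray
      CS101 gray
        CS450 gray
          CS250 gray
            CS201 gray
              CS201→CS230: CS230 is gray → back edge
First back edge: CS201 → CS230.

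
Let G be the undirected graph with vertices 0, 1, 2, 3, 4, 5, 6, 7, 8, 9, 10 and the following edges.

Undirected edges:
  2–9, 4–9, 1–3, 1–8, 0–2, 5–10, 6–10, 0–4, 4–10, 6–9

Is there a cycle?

Yes

DFS, tracking each vertex's parent; an edge to a visited non-parent vertex closes a cycle.
Start from 5:
visit 5 (parent –)
  visit 10 (parent 5)
    visit 4 (parent 10)
      visit 0 (parent 4)
        visit 2 (parent 0)
          2–0: parent, skip
          visit 9 (parent 2)
            9–4: 4 visited and ≠ parent → cycle
Cycle: 4 – 0 – 2 – 9 – 4.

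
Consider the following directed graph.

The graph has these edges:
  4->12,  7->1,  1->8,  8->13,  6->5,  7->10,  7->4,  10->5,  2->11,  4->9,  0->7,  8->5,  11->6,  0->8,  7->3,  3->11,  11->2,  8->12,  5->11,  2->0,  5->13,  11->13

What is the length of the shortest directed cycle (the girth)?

For each vertex v, BFS finds the shortest path from v back to v.
The shortest such closed walk is 11 → 2 → 11, length 2.

2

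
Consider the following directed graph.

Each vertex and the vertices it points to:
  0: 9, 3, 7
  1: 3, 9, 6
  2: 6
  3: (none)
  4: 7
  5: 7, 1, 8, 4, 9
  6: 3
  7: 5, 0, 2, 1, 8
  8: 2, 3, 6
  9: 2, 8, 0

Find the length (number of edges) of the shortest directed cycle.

For each vertex v, BFS finds the shortest path from v back to v.
The shortest such closed walk is 5 → 7 → 5, length 2.

2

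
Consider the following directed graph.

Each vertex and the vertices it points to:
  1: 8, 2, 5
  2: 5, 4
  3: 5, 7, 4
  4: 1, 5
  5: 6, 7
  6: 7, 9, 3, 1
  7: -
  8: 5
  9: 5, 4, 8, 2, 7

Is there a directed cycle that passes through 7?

No

7 lies on a cycle iff there is a path from 7 back to itself.
Exploring from 7, it never reaches itself; equivalently, its strongly connected component is a singleton.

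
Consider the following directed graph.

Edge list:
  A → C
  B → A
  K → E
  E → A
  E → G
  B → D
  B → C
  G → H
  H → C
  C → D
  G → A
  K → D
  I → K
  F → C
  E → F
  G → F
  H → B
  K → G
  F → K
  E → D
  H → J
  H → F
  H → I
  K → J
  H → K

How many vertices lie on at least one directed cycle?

6

A vertex is on a directed cycle iff it belongs to a strongly connected component of size ≥ 2 (or has a self-loop).
The vertices on cycles are {E, F, G, H, I, K} — 6 in total.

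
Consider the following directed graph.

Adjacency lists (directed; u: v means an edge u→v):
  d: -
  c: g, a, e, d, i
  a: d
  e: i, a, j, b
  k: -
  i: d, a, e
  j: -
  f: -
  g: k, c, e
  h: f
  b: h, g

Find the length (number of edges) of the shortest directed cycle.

2

For each vertex v, BFS finds the shortest path from v back to v.
The shortest such closed walk is g → c → g, length 2.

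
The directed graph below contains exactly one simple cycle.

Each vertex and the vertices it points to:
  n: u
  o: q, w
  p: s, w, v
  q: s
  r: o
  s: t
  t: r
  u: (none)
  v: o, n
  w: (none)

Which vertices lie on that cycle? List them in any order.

o, q, r, s, t

DFS with gray/black marking from s:
s gray
  t gray
    r gray
      o gray
        q gray
          q→s: s is gray → back edge
Back edge closes the cycle s → t → r → o → q → s; its vertices are {o, q, r, s, t}.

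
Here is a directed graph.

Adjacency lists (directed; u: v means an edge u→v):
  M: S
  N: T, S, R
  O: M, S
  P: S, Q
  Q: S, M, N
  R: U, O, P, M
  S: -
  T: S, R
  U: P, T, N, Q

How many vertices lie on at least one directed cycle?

6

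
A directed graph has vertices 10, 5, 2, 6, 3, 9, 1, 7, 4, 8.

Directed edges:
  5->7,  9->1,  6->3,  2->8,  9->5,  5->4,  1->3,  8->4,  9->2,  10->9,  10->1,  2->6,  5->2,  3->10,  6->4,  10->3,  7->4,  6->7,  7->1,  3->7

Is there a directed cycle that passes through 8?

No

8 lies on a cycle iff there is a path from 8 back to itself.
Exploring from 8, it never reaches itself; equivalently, its strongly connected component is a singleton.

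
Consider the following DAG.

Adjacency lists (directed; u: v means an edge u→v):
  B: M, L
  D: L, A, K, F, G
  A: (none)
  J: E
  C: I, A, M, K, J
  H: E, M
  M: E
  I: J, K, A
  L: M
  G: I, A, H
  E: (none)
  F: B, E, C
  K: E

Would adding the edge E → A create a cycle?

Adding E→A creates a cycle iff A can already reach E.
Explore from A: no path reaches E. The graph stays acyclic.

No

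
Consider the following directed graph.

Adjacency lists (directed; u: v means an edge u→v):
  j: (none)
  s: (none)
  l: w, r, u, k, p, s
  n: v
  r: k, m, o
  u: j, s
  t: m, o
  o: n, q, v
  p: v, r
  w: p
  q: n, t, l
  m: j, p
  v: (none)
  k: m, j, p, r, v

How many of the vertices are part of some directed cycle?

A vertex is on a directed cycle iff it belongs to a strongly connected component of size ≥ 2 (or has a self-loop).
The vertices on cycles are {k, l, m, o, p, q, r, t, w} — 9 in total.

9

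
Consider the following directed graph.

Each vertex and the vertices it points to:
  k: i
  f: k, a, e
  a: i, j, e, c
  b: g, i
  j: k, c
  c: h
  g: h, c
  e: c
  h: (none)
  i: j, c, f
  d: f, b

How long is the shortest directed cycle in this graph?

3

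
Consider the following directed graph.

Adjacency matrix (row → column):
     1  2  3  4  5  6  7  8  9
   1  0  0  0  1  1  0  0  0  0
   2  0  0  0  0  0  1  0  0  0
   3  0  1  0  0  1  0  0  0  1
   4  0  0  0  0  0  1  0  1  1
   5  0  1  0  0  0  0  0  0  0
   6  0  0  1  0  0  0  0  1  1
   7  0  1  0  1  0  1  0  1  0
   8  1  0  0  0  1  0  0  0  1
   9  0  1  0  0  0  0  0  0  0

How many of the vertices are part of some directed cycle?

8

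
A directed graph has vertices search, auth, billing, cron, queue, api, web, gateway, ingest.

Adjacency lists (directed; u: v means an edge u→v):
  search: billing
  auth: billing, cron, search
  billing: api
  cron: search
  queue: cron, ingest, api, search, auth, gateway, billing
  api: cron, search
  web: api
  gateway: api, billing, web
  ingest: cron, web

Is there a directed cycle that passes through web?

web lies on a cycle iff there is a path from web back to itself.
Exploring from web, it never reaches itself; equivalently, its strongly connected component is a singleton.

No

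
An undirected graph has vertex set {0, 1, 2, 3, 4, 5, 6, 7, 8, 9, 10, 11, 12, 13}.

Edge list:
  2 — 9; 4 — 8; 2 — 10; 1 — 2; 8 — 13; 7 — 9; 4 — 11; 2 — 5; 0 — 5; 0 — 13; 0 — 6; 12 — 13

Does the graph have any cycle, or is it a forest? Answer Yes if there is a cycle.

No

DFS, tracking each vertex's parent; an edge to a visited non-parent vertex closes a cycle.
Start from 9:
visit 9 (parent –)
  visit 2 (parent 9)
    2–9: parent, skip
    visit 1 (parent 2)
      1–2: parent, skip
    visit 10 (parent 2)
      10–2: parent, skip
    visit 5 (parent 2)
      visit 0 (parent 5)
        0–5: parent, skip
        visit 13 (parent 0)
          visit 12 (parent 13)
            12–13: parent, skip
          visit 8 (parent 13)
            8–13: parent, skip
            visit 4 (parent 8)
              4–8: parent, skip
              visit 11 (parent 4)
                11–4: parent, skip
          13–0: parent, skip
        visit 6 (parent 0)
          6–0: parent, skip
      5–2: parent, skip
  visit 7 (parent 9)
    7–9: parent, skip
visit 3 (parent –)
No non-parent visited neighbor found — the graph is a forest.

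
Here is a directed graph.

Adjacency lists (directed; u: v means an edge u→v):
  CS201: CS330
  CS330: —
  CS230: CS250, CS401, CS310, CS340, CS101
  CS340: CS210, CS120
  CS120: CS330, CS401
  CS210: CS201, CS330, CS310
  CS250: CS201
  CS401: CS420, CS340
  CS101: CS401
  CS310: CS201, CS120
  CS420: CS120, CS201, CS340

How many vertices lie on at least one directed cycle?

6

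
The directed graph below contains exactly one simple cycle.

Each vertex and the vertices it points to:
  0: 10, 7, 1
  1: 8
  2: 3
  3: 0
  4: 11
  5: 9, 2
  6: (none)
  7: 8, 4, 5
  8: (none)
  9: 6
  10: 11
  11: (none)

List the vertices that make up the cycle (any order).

DFS with gray/black marking from 7:
7 gray
  8 gray
  8 black
  4 gray
    11 gray
    11 black
  4 black
  5 gray
    9 gray
      6 gray
      6 black
    9 black
    2 gray
      3 gray
        0 gray
          10 gray
            10→11: 11 black — skip
          10 black
          0→7: 7 is gray → back edge
Back edge closes the cycle 7 → 5 → 2 → 3 → 0 → 7; its vertices are {0, 2, 3, 5, 7}.

0, 2, 3, 5, 7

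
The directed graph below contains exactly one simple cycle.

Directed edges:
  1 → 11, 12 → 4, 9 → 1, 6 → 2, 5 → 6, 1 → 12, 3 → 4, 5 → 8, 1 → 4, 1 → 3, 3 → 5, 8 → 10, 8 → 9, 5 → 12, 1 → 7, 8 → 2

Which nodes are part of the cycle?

DFS with gray/black marking from 5:
5 gray
  8 gray
    2 gray
    2 black
    10 gray
    10 black
    9 gray
      1 gray
        11 gray
        11 black
        4 gray
        4 black
        7 gray
        7 black
        3 gray
          3→4: 4 black — skip
          3→5: 5 is gray → back edge
Back edge closes the cycle 5 → 8 → 9 → 1 → 3 → 5; its vertices are {1, 3, 5, 8, 9}.

1, 3, 5, 8, 9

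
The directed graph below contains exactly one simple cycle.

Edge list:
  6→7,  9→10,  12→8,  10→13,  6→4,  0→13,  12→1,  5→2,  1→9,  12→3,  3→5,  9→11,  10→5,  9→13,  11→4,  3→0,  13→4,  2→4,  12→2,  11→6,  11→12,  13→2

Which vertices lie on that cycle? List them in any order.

DFS with gray/black marking from 9:
9 gray
  11 gray
    6 gray
      4 gray
      4 black
      7 gray
      7 black
    6 black
    12 gray
      1 gray
        1→9: 9 is gray → back edge
Back edge closes the cycle 9 → 11 → 12 → 1 → 9; its vertices are {1, 9, 11, 12}.

1, 9, 11, 12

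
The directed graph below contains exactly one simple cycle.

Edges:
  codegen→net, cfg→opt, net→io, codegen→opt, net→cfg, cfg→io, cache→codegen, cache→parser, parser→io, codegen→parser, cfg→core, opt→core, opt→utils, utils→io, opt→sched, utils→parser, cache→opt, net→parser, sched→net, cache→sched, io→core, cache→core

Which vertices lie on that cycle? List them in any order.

cfg, net, opt, sched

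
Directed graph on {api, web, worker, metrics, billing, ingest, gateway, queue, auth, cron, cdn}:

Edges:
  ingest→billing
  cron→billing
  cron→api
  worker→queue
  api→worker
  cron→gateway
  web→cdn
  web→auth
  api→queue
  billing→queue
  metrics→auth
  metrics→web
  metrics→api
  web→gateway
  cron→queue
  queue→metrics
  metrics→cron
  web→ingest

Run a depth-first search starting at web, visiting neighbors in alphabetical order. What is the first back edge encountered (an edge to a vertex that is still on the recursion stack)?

DFS from web (visiting neighbors in alphabetical order); mark gray on enter, black on exit:
web gray
  auth gray
  auth black
  cdn gray
  cdn black
  gateway gray
  gateway black
  ingest gray
    billing gray
      queue gray
        metrics gray
          api gray
            api→queue: queue is gray → back edge
First back edge: api → queue.

api→queue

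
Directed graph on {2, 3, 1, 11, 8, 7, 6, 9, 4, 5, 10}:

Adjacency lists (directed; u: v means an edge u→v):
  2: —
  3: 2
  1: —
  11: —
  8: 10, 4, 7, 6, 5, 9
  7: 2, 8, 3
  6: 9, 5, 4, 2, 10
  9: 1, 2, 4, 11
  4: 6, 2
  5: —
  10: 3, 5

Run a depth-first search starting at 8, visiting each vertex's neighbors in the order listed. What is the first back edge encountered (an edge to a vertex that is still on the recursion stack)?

9->4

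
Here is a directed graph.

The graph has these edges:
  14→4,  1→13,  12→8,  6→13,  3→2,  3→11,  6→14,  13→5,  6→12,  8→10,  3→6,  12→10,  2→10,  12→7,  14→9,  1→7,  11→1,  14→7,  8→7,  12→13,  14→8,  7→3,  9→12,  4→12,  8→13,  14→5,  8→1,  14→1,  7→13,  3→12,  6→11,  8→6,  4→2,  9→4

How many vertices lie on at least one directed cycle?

10

A vertex is on a directed cycle iff it belongs to a strongly connected component of size ≥ 2 (or has a self-loop).
The vertices on cycles are {1, 3, 4, 6, 7, 8, 9, 11, 12, 14} — 10 in total.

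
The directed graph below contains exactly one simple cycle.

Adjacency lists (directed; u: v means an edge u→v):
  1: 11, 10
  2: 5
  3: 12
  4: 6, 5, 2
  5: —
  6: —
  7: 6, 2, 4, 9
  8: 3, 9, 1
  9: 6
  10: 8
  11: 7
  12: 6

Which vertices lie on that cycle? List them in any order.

1, 8, 10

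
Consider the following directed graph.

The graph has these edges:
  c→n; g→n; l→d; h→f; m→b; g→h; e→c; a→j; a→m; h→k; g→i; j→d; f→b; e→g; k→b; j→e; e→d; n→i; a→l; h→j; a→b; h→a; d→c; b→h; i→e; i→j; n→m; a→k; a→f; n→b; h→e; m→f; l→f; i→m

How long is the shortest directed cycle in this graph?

For each vertex v, BFS finds the shortest path from v back to v.
The shortest such closed walk is g → h → e → g, length 3.

3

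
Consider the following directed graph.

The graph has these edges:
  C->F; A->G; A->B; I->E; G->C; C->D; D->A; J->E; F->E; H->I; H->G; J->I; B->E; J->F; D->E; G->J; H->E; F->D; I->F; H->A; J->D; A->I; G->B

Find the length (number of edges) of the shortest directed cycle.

For each vertex v, BFS finds the shortest path from v back to v.
The shortest such closed walk is A → G → C → D → A, length 4.

4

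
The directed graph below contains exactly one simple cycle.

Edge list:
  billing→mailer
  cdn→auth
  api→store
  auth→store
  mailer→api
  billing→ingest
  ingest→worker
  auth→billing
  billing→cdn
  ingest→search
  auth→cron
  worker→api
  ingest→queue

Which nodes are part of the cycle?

DFS with gray/black marking from billing:
billing gray
  mailer gray
    api gray
      store gray
      store black
    api black
  mailer black
  cdn gray
    auth gray
      cron gray
      cron black
      auth→store: store black — skip
      auth→billing: billing is gray → back edge
Back edge closes the cycle billing → cdn → auth → billing; its vertices are {cdn, auth, billing}.

cdn, auth, billing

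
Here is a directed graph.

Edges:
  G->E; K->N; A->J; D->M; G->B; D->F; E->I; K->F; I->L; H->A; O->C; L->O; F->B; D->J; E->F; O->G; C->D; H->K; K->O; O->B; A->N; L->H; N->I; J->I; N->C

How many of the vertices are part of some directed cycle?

12

A vertex is on a directed cycle iff it belongs to a strongly connected component of size ≥ 2 (or has a self-loop).
The vertices on cycles are {A, C, D, E, G, H, I, J, K, L, N, O} — 12 in total.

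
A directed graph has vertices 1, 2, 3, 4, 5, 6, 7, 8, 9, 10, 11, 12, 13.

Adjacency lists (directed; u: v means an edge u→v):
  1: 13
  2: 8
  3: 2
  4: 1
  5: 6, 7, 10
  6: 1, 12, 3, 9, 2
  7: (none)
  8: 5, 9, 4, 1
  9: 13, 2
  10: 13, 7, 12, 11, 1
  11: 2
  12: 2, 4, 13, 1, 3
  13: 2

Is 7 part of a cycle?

7 lies on a cycle iff there is a path from 7 back to itself.
Exploring from 7, it never reaches itself; equivalently, its strongly connected component is a singleton.

No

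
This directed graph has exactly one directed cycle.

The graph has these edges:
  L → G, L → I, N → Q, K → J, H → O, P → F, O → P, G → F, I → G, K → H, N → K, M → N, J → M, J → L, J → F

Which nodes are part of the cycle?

J, K, M, N

DFS with gray/black marking from N:
N gray
  K gray
    H gray
      O gray
        P gray
          F gray
          F black
        P black
      O black
    H black
    J gray
      J→F: F black — skip
      M gray
        M→N: N is gray → back edge
Back edge closes the cycle N → K → J → M → N; its vertices are {J, K, M, N}.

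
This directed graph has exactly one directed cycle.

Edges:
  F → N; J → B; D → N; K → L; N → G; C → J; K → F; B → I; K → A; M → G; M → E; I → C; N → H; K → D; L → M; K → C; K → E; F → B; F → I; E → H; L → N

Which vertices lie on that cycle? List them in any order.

B, C, I, J

DFS with gray/black marking from C:
C gray
  J gray
    B gray
      I gray
        I→C: C is gray → back edge
Back edge closes the cycle C → J → B → I → C; its vertices are {B, C, I, J}.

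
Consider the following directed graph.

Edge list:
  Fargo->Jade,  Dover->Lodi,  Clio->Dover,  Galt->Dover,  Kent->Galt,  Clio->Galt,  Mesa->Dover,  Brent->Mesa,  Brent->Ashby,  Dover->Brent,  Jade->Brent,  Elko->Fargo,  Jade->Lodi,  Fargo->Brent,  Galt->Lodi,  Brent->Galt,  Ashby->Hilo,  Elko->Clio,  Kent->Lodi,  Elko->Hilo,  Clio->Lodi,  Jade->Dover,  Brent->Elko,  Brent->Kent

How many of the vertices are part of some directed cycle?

9

A vertex is on a directed cycle iff it belongs to a strongly connected component of size ≥ 2 (or has a self-loop).
The vertices on cycles are {Clio, Elko, Galt, Jade, Kent, Mesa, Brent, Dover, Fargo} — 9 in total.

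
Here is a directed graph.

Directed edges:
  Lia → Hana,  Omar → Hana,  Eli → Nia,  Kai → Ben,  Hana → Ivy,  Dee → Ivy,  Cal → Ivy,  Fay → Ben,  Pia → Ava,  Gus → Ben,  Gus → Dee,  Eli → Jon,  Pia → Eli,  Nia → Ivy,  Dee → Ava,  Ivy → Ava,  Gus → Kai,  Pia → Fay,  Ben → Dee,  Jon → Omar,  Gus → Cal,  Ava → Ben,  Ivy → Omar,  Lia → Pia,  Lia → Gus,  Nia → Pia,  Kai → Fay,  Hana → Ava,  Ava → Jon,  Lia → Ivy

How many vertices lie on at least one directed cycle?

A vertex is on a directed cycle iff it belongs to a strongly connected component of size ≥ 2 (or has a self-loop).
The vertices on cycles are {Ava, Ben, Dee, Eli, Ivy, Jon, Nia, Pia, Hana, Omar} — 10 in total.

10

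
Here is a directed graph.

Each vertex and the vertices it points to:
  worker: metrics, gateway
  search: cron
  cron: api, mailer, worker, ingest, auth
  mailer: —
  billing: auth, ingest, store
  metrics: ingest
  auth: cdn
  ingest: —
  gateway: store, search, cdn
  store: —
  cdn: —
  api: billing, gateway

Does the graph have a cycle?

Yes

DFS with white/gray/black marking, starting from gateway:
gateway gray
  store gray
  store black
  search gray
    cron gray
      api gray
        billing gray
          auth gray
            cdn gray
            cdn black
          auth black
          ingest gray
          ingest black
          billing→store: store black — skip
        billing black
        api→gateway: gateway is gray → back edge
Back edge found, so a cycle exists: gateway → search → cron → api → gateway.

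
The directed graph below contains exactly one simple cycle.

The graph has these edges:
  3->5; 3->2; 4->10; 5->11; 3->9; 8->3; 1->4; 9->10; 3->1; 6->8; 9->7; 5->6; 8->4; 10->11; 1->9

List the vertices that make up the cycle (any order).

3, 5, 6, 8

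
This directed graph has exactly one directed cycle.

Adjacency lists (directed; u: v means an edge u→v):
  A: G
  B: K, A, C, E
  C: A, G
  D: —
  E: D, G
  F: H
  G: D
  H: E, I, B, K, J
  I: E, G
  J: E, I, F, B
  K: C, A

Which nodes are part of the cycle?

F, H, J

DFS with gray/black marking from H:
H gray
  E gray
    D gray
    D black
    G gray
      G→D: D black — skip
    G black
  E black
  I gray
    I→E: E black — skip
    I→G: G black — skip
  I black
  B gray
    K gray
      C gray
        A gray
          A→G: G black — skip
        A black
        C→G: G black — skip
      C black
      K→A: A black — skip
    K black
    B→A: A black — skip
    B→C: C black — skip
    B→E: E black — skip
  B black
  H→K: K black — skip
  J gray
    J→E: E black — skip
    J→I: I black — skip
    F gray
      F→H: H is gray → back edge
Back edge closes the cycle H → J → F → H; its vertices are {F, H, J}.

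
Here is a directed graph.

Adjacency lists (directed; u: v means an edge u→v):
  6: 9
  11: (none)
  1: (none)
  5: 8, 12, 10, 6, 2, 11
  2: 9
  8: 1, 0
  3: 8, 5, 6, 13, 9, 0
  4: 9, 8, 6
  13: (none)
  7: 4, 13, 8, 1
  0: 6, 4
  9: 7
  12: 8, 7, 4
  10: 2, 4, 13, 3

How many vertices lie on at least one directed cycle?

9

A vertex is on a directed cycle iff it belongs to a strongly connected component of size ≥ 2 (or has a self-loop).
The vertices on cycles are {0, 3, 4, 5, 6, 7, 8, 9, 10} — 9 in total.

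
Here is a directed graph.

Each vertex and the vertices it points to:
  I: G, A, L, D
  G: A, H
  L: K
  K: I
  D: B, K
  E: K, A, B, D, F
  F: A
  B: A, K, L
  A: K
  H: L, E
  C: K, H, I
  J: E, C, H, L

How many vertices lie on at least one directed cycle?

10

A vertex is on a directed cycle iff it belongs to a strongly connected component of size ≥ 2 (or has a self-loop).
The vertices on cycles are {A, B, D, E, F, G, H, I, K, L} — 10 in total.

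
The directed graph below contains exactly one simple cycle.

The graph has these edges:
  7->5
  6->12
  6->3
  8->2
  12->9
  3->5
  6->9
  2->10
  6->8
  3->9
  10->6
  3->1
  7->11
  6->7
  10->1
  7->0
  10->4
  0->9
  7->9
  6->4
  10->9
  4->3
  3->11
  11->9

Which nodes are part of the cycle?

DFS with gray/black marking from 10:
10 gray
  4 gray
    3 gray
      11 gray
        9 gray
        9 black
      11 black
      3→9: 9 black — skip
      1 gray
      1 black
      5 gray
      5 black
    3 black
  4 black
  6 gray
    7 gray
      7→9: 9 black — skip
      7→11: 11 black — skip
      7→5: 5 black — skip
      0 gray
        0→9: 9 black — skip
      0 black
    7 black
    6→4: 4 black — skip
    6→3: 3 black — skip
    12 gray
      12→9: 9 black — skip
    12 black
    6→9: 9 black — skip
    8 gray
      2 gray
        2→10: 10 is gray → back edge
Back edge closes the cycle 10 → 6 → 8 → 2 → 10; its vertices are {2, 6, 8, 10}.

2, 6, 8, 10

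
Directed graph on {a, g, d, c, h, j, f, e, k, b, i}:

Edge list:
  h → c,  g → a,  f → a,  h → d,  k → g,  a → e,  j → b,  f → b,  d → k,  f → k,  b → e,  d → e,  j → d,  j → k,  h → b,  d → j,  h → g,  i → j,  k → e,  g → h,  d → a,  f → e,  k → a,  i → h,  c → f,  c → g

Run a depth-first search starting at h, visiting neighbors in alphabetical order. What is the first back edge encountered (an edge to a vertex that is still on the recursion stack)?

g→h

DFS from h (visiting neighbors in alphabetical order); mark gray on enter, black on exit:
h gray
  b gray
    e gray
    e black
  b black
  c gray
    f gray
      a gray
        a→e: e black — skip
      a black
      f→b: b black — skip
      f→e: e black — skip
      k gray
        k→a: a black — skip
        k→e: e black — skip
        g gray
          g→a: a black — skip
          g→h: h is gray → back edge
First back edge: g → h.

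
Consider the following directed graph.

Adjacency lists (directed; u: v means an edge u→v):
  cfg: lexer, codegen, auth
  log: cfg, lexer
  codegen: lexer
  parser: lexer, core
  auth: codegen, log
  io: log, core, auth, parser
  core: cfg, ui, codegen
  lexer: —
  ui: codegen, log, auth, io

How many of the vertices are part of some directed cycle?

7

A vertex is on a directed cycle iff it belongs to a strongly connected component of size ≥ 2 (or has a self-loop).
The vertices on cycles are {io, ui, cfg, log, auth, core, parser} — 7 in total.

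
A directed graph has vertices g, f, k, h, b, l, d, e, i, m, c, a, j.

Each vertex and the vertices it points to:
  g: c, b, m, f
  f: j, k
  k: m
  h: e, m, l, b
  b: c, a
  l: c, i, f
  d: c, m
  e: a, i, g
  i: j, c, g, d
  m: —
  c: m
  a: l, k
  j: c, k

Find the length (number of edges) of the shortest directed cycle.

5

For each vertex v, BFS finds the shortest path from v back to v.
The shortest such closed walk is l → i → g → b → a → l, length 5.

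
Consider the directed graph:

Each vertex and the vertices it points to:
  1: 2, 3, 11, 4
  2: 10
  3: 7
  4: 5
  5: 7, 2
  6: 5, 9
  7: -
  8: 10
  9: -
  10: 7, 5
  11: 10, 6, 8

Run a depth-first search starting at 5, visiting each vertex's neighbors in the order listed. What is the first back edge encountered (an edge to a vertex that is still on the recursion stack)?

10->5

DFS from 5 (visiting each vertex's neighbors in the order listed); mark gray on enter, black on exit:
5 gray
  7 gray
  7 black
  2 gray
    10 gray
      10→7: 7 black — skip
      10→5: 5 is gray → back edge
First back edge: 10 → 5.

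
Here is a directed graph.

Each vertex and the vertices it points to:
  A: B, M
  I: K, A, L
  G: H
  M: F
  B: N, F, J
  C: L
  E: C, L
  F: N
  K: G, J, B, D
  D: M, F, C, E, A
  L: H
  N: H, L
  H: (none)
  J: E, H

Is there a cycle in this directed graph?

DFS with white/gray/black marking, starting from K:
K gray
  G gray
    H gray
    H black
  G black
  J gray
    E gray
      C gray
        L gray
          L→H: H black — skip
        L black
      C black
      E→L: L black — skip
    E black
    J→H: H black — skip
  J black
  B gray
    N gray
      N→H: H black — skip
      N→L: L black — skip
    N black
    F gray
      F→N: N black — skip
    F black
    B→J: J black — skip
  B black
  D gray
    M gray
      M→F: F black — skip
    M black
    D→F: F black — skip
    D→C: C black — skip
    D→E: E black — skip
    A gray
      A→B: B black — skip
      A→M: M black — skip
    A black
  D black
K black
I gray
  I→K: K black — skip
  I→A: A black — skip
  I→L: L black — skip
I black
Every edge goes to a white or black vertex — no back edge, so the graph is acyclic.

No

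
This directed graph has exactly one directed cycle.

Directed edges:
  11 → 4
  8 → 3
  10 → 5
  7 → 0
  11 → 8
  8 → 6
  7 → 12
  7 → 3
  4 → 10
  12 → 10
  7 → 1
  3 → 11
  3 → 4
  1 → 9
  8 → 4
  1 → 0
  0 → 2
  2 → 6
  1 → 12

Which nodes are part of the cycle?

3, 8, 11

DFS with gray/black marking from 3:
3 gray
  11 gray
    8 gray
      6 gray
      6 black
      8→3: 3 is gray → back edge
Back edge closes the cycle 3 → 11 → 8 → 3; its vertices are {3, 8, 11}.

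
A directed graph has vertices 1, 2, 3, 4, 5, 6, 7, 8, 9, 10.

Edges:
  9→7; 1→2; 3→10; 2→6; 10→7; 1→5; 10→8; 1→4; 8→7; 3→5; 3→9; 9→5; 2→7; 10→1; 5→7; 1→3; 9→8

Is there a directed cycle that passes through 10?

Yes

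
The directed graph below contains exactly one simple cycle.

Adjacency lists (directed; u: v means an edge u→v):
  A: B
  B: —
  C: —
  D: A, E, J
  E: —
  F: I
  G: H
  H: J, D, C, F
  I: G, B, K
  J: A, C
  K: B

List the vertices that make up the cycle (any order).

F, G, H, I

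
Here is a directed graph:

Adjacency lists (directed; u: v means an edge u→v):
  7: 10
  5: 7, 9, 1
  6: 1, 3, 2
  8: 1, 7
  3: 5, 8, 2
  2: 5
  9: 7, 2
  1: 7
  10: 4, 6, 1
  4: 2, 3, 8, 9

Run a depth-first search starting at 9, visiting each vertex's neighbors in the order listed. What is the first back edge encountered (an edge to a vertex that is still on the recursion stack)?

5→7

DFS from 9 (visiting each vertex's neighbors in the order listed); mark gray on enter, black on exit:
9 gray
  7 gray
    10 gray
      4 gray
        2 gray
          5 gray
            5→7: 7 is gray → back edge
First back edge: 5 → 7.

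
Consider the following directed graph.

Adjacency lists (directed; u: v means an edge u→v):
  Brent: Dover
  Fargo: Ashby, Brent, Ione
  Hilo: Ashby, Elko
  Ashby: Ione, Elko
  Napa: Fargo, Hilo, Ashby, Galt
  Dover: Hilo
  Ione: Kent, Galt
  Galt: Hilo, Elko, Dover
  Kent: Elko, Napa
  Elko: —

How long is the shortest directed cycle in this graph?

For each vertex v, BFS finds the shortest path from v back to v.
The shortest such closed walk is Napa → Ashby → Ione → Kent → Napa, length 4.

4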